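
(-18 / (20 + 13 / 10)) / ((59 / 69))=-0.99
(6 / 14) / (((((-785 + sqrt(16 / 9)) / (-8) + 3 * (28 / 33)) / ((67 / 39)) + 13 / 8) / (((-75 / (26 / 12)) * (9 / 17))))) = -265320 / 2031211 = -0.13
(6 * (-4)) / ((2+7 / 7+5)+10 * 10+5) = -24 / 113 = -0.21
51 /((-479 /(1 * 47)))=-5.00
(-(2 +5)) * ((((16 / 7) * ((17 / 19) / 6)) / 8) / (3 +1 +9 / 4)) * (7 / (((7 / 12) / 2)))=-544 / 475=-1.15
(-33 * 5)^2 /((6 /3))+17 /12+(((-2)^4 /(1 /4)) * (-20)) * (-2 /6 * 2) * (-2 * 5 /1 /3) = 387701 /36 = 10769.47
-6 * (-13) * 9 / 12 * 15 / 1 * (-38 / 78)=-855 / 2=-427.50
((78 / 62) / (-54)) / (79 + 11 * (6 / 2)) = -0.00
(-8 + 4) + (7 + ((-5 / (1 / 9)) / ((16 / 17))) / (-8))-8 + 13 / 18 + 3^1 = 5413 / 1152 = 4.70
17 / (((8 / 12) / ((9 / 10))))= 459 / 20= 22.95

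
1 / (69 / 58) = 58 / 69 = 0.84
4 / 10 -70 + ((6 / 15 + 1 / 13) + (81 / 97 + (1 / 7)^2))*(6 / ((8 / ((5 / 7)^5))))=-1441715851041 / 20769754460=-69.41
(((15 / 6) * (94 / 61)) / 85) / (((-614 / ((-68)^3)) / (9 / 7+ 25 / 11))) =119095744 / 1441979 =82.59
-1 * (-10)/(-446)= -5/223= -0.02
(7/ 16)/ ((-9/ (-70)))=245/ 72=3.40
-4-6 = -10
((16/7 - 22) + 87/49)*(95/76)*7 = -4395/28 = -156.96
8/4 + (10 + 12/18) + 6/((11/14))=20.30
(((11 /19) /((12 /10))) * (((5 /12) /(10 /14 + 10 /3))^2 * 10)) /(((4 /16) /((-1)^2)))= 13475 /65892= 0.20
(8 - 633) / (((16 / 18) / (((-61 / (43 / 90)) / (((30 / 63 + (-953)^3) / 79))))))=-25615996875 / 3126269713604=-0.01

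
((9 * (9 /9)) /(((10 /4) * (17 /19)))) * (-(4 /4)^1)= -342 /85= -4.02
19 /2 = 9.50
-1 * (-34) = 34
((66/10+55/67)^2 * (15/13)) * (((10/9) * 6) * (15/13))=370811760/758641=488.78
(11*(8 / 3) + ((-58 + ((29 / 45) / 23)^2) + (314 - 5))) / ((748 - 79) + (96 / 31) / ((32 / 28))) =9309328396 / 22306118175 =0.42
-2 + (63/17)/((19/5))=-331/323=-1.02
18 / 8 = 9 / 4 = 2.25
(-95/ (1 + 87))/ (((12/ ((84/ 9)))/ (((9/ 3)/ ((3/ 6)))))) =-665/ 132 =-5.04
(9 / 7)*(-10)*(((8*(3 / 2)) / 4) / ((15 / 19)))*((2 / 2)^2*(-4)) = 195.43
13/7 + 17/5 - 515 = -17841/35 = -509.74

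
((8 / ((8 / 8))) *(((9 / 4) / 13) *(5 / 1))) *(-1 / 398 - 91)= -1629855 / 2587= -630.02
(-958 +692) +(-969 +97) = -1138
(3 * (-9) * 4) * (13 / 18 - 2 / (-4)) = -132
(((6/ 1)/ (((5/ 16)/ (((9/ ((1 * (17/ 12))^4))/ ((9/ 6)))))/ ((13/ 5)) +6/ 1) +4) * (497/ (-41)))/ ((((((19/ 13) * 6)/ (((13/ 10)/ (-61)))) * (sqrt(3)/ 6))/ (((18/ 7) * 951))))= 5372604452417436 * sqrt(3)/ 7477551492167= 1244.47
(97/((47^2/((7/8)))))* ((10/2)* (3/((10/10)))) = 10185/17672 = 0.58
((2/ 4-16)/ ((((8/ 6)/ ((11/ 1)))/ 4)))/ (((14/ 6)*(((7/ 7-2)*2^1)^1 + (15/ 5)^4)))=-3069/ 1106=-2.77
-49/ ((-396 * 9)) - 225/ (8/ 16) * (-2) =3207649/ 3564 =900.01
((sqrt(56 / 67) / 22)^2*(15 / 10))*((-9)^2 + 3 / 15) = 8526 / 40535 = 0.21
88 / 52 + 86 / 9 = 11.25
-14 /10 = -7 /5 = -1.40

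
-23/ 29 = -0.79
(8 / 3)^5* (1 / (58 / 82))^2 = 55083008 / 204363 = 269.54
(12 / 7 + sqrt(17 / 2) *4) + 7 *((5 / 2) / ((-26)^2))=16469 / 9464 + 2 *sqrt(34)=13.40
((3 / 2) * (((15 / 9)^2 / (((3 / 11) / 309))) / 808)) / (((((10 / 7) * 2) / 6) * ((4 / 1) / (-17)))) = -674135 / 12928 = -52.15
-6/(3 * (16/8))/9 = -1/9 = -0.11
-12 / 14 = -6 / 7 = -0.86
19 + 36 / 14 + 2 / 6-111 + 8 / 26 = -24239 / 273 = -88.79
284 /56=71 /14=5.07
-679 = -679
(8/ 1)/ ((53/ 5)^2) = 200/ 2809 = 0.07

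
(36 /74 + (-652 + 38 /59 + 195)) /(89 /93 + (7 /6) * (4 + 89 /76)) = -14067624168 /215700047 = -65.22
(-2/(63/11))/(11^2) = -2/693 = -0.00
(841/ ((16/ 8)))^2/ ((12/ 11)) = 7780091/ 48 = 162085.23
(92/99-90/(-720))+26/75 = 27739/19800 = 1.40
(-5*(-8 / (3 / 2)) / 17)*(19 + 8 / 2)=36.08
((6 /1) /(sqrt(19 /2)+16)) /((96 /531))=1062 /493-531* sqrt(38) /7888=1.74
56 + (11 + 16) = 83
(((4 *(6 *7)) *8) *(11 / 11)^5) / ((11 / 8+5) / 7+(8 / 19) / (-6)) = 4290048 / 2683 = 1598.97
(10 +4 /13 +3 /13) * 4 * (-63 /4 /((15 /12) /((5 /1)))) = -34524 /13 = -2655.69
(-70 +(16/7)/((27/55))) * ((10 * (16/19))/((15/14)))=-41600/81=-513.58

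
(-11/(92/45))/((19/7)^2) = -24255/33212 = -0.73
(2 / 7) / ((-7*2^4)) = -0.00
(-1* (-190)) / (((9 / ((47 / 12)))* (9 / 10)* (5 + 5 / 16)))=71440 / 4131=17.29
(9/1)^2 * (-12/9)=-108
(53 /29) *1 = 53 /29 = 1.83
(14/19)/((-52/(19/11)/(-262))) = 917/143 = 6.41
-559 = -559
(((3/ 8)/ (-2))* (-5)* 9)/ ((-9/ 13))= -12.19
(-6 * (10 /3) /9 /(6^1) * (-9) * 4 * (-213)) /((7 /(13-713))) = 284000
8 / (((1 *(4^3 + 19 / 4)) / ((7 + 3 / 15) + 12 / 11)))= 14592 / 15125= 0.96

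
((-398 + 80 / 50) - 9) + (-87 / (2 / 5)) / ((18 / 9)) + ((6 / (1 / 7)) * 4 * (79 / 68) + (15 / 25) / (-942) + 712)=20979719 / 53380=393.03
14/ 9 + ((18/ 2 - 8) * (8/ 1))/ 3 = 38/ 9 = 4.22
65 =65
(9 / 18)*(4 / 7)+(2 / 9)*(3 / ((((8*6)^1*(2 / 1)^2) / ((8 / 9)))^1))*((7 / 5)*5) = 697 / 2268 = 0.31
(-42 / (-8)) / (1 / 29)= 609 / 4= 152.25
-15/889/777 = -5/230251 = -0.00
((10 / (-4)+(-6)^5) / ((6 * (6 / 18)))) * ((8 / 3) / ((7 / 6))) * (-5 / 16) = 2778.04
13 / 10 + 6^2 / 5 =17 / 2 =8.50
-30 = -30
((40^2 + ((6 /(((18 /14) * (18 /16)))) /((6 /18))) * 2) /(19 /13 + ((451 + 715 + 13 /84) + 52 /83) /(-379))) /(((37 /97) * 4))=-4060659811936 /6165718665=-658.59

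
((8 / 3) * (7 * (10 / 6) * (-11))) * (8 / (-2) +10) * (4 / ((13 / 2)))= -1263.59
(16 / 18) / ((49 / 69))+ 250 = 36934 / 147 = 251.25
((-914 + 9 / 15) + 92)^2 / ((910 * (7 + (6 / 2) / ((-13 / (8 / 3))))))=16867449 / 145250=116.13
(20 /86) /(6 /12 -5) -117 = -45299 /387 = -117.05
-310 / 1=-310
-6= -6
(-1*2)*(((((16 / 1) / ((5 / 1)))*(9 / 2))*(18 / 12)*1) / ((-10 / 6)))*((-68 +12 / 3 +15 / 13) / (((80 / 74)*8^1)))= -2448549 / 13000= -188.35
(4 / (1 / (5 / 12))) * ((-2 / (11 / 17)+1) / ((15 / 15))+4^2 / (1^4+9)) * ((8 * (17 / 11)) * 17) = -20808 / 121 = -171.97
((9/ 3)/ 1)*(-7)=-21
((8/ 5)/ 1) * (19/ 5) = 152/ 25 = 6.08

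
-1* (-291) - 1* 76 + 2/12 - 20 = 1171/6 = 195.17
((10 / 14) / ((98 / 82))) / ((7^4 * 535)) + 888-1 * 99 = 69525970730 / 88119101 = 789.00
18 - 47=-29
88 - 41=47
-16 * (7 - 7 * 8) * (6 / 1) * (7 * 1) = 32928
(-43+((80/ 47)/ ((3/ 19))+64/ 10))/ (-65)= 18203/ 45825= 0.40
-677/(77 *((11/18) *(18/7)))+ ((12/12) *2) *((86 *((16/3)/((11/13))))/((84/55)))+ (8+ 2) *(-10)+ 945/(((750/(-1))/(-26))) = 121397462/190575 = 637.01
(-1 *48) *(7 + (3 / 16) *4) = -372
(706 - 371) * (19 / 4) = 1591.25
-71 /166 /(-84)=71 /13944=0.01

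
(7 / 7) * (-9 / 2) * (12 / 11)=-54 / 11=-4.91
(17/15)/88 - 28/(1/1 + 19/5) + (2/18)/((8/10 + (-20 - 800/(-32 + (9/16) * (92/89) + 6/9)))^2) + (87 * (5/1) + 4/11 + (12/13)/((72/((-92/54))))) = 3461399883549471419/8058692978519040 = 429.52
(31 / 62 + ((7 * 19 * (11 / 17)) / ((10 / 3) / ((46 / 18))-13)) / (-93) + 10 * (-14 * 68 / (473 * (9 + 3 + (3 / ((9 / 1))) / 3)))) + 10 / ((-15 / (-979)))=9524691083225 / 14617749982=651.58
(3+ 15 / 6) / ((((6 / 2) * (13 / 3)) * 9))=0.05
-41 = -41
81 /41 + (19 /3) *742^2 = 428889599 /123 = 3486907.31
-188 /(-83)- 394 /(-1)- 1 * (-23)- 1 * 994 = -47703 /83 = -574.73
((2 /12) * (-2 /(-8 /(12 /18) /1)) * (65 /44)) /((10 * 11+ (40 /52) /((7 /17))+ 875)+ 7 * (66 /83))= 490945 /11873437488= 0.00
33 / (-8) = -33 / 8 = -4.12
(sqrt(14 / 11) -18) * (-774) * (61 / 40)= 212463 / 10 -23607 * sqrt(154) / 220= 19914.69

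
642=642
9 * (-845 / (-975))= 39 / 5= 7.80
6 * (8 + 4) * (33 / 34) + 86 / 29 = 35914 / 493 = 72.85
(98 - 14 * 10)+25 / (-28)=-1201 / 28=-42.89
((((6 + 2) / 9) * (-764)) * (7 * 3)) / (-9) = 42784 / 27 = 1584.59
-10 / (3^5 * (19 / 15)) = -50 / 1539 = -0.03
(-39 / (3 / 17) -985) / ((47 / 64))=-77184 / 47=-1642.21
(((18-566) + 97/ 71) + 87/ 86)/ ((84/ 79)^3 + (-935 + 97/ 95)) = 52015459192715/ 88923830389424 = 0.58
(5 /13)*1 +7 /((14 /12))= 83 /13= 6.38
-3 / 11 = -0.27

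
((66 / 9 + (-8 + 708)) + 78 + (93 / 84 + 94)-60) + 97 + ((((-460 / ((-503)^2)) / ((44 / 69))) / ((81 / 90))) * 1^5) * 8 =214473599635 / 233780316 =917.42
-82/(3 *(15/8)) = -14.58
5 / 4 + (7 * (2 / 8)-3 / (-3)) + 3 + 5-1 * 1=11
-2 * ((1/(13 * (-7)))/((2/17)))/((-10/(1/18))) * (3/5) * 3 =-0.00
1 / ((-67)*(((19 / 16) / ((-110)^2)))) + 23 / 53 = -10231521 / 67469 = -151.65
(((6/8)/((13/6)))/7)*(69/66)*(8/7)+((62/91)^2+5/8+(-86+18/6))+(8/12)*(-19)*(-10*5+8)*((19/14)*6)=3097202055/728728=4250.15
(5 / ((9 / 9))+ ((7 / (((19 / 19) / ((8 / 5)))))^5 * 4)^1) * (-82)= -180641303778 / 3125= -57805217.21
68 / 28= 2.43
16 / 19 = 0.84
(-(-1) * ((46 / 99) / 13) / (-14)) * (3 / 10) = -23 / 30030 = -0.00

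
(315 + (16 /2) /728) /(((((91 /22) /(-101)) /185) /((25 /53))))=-294593315500 /438893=-671218.99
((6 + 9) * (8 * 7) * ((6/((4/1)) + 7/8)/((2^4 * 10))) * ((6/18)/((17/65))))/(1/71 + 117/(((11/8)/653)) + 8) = 6751745/23610702688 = 0.00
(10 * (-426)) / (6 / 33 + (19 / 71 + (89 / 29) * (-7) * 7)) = 48242370 / 1697881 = 28.41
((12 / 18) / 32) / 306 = 0.00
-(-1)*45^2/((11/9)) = 18225/11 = 1656.82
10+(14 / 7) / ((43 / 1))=432 / 43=10.05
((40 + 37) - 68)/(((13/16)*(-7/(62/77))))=-8928/7007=-1.27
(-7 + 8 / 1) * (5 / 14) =5 / 14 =0.36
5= 5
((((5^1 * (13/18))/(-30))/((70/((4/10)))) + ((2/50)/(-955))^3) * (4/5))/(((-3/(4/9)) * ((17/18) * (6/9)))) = 28306975940524/218630561748046875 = 0.00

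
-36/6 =-6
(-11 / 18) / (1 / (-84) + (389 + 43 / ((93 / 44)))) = -4774 / 3197703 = -0.00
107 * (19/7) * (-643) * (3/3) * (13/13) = -1307219/7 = -186745.57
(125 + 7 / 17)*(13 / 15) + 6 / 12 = 55687 / 510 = 109.19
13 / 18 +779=14035 / 18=779.72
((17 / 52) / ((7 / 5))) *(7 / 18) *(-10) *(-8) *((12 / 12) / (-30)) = -85 / 351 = -0.24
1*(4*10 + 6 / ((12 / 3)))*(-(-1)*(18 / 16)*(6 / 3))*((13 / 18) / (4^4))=1079 / 4096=0.26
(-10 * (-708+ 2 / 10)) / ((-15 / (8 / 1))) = -56624 / 15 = -3774.93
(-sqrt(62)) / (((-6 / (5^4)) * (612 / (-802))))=-250625 * sqrt(62) / 1836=-1074.85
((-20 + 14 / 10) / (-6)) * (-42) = -651 / 5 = -130.20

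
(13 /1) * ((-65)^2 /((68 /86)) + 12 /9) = 7087093 /102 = 69481.30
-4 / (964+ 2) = -0.00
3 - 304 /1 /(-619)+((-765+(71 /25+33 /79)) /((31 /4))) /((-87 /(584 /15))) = 2348058543569 /49457248875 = 47.48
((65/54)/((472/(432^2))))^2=788486400/3481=226511.46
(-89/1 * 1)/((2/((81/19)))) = -7209/38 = -189.71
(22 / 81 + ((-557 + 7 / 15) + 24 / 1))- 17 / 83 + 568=1194457 / 33615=35.53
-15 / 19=-0.79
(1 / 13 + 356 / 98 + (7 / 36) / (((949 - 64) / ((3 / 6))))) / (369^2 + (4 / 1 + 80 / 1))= 150574819 / 5530135501800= 0.00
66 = 66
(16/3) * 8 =128/3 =42.67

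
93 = 93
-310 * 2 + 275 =-345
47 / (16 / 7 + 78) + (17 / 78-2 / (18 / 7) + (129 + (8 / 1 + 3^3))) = 5392669 / 32877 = 164.03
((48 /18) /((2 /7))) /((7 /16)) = 64 /3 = 21.33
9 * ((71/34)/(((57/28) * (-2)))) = -1491/323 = -4.62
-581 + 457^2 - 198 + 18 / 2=208079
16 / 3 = 5.33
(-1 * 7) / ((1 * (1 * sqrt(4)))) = -7 / 2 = -3.50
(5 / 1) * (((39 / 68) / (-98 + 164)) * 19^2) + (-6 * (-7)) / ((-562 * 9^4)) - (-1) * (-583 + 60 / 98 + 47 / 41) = -1044581790014821 / 1846998884808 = -565.56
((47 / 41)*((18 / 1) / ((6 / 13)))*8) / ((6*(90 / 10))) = 2444 / 369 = 6.62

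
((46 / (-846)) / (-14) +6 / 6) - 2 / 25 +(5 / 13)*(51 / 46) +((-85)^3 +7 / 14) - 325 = -27199745520131 / 44266950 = -614448.15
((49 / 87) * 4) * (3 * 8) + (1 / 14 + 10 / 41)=905281 / 16646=54.38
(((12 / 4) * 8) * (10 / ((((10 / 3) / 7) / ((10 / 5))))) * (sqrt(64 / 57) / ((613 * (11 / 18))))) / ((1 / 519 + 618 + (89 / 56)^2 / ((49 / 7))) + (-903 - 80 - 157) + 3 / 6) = -551243169792 * sqrt(57) / 760677063853597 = -0.01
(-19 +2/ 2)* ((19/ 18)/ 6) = -19/ 6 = -3.17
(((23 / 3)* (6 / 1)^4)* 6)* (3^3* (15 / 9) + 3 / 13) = 35054208 / 13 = 2696477.54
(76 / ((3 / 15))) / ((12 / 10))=950 / 3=316.67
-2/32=-0.06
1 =1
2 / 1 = 2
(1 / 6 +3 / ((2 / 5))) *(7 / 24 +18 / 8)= 1403 / 72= 19.49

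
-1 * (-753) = 753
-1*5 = -5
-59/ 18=-3.28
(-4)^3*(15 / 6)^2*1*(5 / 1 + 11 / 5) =-2880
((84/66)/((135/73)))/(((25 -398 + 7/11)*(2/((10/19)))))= -511/1050624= -0.00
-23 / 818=-0.03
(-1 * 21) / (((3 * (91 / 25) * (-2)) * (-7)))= -25 / 182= -0.14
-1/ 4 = -0.25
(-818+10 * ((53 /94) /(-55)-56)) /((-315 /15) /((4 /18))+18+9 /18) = 712479 /39292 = 18.13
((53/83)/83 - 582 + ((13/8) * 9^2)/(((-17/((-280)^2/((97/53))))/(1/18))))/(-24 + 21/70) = 2159329860050/2692310757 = 802.04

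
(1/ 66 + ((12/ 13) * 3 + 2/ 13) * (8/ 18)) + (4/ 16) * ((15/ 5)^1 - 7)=0.31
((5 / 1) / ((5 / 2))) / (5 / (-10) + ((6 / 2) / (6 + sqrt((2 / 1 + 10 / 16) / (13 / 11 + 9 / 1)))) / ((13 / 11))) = -152308 / 4285 + 9152*sqrt(66) / 4285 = -18.19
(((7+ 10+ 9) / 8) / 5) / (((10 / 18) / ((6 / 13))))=27 / 50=0.54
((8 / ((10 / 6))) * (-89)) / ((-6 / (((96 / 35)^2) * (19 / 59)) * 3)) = 20779008 / 361375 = 57.50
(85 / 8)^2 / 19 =7225 / 1216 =5.94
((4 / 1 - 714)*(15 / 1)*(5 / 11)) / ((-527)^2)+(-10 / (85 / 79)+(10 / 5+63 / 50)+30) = 3658148797 / 152750950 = 23.95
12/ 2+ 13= 19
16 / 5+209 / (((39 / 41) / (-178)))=-7625786 / 195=-39106.59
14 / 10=7 / 5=1.40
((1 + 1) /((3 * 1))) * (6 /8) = 1 /2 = 0.50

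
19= 19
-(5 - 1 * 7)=2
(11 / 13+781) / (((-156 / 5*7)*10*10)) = -121 / 3380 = -0.04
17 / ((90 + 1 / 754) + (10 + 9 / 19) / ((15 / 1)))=3653130 / 19490431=0.19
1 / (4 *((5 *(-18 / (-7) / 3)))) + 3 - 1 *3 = 7 / 120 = 0.06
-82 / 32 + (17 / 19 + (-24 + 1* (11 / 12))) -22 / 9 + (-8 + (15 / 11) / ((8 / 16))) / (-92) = -18785299 / 692208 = -27.14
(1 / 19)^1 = 0.05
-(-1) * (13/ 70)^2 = 169/ 4900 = 0.03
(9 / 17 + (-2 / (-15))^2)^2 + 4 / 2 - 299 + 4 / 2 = -4311653726 / 14630625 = -294.70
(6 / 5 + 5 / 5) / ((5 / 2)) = 22 / 25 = 0.88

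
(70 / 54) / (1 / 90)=350 / 3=116.67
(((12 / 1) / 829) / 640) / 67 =3 / 8886880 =0.00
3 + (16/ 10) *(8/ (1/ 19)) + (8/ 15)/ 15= 55403/ 225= 246.24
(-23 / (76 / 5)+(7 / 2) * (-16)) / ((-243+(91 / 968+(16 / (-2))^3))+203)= 1057782 / 10150655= 0.10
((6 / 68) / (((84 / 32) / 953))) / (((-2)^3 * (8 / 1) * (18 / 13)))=-12389 / 34272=-0.36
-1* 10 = -10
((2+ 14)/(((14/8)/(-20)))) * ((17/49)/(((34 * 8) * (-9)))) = 80/3087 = 0.03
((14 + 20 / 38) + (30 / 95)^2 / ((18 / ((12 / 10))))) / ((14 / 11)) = 144276 / 12635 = 11.42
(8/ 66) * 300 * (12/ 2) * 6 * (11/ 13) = 14400/ 13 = 1107.69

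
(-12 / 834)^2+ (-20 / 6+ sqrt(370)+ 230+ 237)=sqrt(370)+ 26875523 / 57963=482.90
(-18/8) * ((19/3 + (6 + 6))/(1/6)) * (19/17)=-9405/34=-276.62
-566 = -566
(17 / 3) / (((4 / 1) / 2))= 2.83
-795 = -795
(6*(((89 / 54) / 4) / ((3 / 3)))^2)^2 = 1.04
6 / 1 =6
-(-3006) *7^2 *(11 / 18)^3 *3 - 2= 10891357 / 108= 100845.90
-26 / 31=-0.84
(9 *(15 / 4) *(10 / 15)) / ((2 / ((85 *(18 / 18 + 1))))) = 3825 / 2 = 1912.50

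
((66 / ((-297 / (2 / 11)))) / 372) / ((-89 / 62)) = 2 / 26433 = 0.00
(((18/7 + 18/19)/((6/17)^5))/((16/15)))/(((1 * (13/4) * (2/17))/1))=120687845/76608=1575.39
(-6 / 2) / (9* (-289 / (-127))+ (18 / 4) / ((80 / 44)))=-5080 / 38871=-0.13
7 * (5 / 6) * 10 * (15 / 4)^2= 13125 / 16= 820.31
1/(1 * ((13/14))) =14/13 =1.08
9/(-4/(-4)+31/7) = 63/38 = 1.66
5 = 5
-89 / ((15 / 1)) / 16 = -89 / 240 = -0.37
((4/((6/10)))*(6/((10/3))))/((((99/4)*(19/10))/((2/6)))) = 160/1881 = 0.09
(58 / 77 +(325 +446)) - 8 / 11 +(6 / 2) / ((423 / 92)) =8378113 / 10857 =771.68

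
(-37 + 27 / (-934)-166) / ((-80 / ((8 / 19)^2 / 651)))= 379258 / 548750685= 0.00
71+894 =965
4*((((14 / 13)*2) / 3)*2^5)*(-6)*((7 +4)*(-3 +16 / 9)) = 867328 / 117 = 7413.06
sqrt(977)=31.26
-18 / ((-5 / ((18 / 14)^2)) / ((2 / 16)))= 0.74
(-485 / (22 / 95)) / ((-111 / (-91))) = -4192825 / 2442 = -1716.96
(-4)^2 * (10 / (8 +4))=40 / 3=13.33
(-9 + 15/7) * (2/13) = -96/91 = -1.05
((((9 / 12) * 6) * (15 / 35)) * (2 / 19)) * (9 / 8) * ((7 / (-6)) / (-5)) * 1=81 / 1520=0.05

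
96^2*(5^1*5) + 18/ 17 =3916818/ 17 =230401.06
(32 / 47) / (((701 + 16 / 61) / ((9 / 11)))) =1952 / 2457301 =0.00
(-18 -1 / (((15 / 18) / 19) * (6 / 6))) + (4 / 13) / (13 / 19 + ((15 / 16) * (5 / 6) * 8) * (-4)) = -612802 / 15015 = -40.81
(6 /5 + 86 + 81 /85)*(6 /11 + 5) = 457073 /935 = 488.85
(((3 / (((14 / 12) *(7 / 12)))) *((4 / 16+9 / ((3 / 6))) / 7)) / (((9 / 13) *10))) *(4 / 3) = 3796 / 1715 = 2.21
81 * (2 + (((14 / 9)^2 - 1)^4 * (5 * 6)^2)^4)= 93576208735367847369109438510136927023042 / 6461081889226673298932241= 14483055677006437.24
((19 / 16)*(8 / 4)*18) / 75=57 / 100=0.57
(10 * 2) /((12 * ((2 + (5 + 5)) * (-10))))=-1 /72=-0.01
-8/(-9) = 8/9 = 0.89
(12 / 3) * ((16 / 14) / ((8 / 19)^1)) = 76 / 7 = 10.86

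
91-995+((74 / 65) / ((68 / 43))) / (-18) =-35962711 / 39780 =-904.04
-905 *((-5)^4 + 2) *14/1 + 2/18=-71496809/9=-7944089.89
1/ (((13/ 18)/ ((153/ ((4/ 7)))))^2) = 92910321/ 676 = 137441.30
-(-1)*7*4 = 28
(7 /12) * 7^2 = 343 /12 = 28.58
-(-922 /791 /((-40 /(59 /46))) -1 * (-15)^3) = -3375.04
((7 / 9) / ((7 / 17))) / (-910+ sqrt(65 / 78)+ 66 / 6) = -30566 / 14547603 - 17 * sqrt(30) / 43642809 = -0.00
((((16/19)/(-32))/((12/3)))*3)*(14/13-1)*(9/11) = -27/21736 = -0.00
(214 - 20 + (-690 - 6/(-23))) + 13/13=-11379/23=-494.74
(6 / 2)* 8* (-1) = -24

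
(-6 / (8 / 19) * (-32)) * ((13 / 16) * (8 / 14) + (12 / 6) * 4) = 27018 / 7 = 3859.71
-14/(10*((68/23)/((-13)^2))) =-27209/340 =-80.03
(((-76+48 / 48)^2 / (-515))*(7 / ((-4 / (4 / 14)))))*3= 3375 / 206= 16.38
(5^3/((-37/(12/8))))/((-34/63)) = 23625/2516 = 9.39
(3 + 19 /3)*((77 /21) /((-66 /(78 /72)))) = -91 /162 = -0.56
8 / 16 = 1 / 2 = 0.50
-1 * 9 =-9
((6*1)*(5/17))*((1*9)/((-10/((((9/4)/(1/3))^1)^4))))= -14348907/4352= -3297.08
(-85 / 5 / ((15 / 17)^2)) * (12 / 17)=-1156 / 75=-15.41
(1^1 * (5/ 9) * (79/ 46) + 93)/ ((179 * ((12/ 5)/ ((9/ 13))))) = 0.15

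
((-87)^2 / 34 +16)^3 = 534003898897 / 39304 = 13586502.62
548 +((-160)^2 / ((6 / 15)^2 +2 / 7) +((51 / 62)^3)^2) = 128447148598285487 / 2215209187776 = 57984.21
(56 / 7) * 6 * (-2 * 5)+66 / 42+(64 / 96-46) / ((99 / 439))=-1412581 / 2079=-679.45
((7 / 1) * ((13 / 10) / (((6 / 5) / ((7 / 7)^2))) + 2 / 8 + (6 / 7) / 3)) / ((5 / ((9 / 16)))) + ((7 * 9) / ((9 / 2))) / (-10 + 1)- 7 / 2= -1361 / 360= -3.78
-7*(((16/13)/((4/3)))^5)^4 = -1.41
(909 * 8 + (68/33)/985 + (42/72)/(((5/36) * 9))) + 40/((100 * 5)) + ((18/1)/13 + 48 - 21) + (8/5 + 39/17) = 87458325489/11972675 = 7304.83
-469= -469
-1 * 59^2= -3481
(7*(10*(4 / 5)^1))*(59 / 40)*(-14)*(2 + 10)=-69384 / 5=-13876.80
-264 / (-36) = 22 / 3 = 7.33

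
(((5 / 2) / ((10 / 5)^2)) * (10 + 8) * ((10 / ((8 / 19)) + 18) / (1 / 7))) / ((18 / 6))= 17535 / 16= 1095.94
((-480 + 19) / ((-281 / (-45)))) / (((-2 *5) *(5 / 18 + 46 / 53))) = 1979073 / 307133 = 6.44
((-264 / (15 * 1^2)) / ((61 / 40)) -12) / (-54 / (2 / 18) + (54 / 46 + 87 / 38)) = 1255064 / 25725957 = 0.05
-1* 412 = -412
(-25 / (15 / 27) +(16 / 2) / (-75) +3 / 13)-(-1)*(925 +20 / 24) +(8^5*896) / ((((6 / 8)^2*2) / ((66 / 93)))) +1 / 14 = 18521965.36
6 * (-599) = -3594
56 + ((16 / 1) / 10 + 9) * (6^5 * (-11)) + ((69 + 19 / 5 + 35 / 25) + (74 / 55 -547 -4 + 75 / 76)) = -3791678283 / 4180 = -907100.07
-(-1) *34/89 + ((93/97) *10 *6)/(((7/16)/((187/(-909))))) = -162766874/6103531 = -26.67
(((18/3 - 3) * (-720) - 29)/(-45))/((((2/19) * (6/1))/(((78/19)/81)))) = 28457/7290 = 3.90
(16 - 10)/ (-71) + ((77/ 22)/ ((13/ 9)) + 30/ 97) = 474129/ 179062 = 2.65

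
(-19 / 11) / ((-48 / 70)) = 665 / 264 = 2.52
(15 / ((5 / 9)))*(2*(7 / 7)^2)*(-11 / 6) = -99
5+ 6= 11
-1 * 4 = -4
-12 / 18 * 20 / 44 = -10 / 33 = -0.30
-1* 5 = -5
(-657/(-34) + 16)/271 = 1201/9214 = 0.13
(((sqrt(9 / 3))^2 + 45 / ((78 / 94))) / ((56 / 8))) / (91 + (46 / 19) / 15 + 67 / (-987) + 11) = 3321960 / 41482129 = 0.08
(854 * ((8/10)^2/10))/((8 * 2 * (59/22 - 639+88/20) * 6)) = -4697/5213325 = -0.00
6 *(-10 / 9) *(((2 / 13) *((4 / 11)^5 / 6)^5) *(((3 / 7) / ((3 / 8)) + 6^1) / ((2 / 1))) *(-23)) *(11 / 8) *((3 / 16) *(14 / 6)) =6322191859712000 / 93345916568628730344584117157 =0.00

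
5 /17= 0.29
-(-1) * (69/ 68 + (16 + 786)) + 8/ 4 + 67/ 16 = 220103/ 272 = 809.20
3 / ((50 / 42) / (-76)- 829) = -4788 / 1323109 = -0.00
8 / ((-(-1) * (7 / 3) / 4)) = 96 / 7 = 13.71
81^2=6561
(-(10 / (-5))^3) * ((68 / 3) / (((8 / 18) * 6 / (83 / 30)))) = 2822 / 15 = 188.13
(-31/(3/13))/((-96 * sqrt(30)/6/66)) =4433 * sqrt(30)/240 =101.17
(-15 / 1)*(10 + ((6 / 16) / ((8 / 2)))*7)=-159.84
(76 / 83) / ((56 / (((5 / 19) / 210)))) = 0.00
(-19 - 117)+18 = -118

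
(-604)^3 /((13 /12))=-2644186368 /13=-203398951.38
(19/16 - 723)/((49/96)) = -69294/49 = -1414.16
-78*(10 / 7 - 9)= 590.57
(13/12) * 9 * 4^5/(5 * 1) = 9984/5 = 1996.80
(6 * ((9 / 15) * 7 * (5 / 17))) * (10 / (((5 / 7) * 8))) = 441 / 34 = 12.97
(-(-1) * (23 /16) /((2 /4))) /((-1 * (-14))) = 23 /112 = 0.21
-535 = -535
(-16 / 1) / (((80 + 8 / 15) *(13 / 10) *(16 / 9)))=-675 / 7852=-0.09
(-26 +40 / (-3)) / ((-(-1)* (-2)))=59 / 3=19.67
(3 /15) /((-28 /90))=-9 /14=-0.64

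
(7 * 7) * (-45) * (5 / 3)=-3675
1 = 1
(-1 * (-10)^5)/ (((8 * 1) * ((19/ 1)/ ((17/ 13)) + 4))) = 42500/ 63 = 674.60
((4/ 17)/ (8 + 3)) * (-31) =-124/ 187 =-0.66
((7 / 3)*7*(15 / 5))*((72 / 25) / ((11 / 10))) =7056 / 55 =128.29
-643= -643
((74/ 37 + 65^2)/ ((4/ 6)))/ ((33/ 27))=114129/ 22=5187.68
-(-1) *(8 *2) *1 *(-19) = -304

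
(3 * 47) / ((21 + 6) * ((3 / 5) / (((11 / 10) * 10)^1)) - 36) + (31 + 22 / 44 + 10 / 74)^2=3454862413 / 3466308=996.70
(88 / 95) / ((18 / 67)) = 2948 / 855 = 3.45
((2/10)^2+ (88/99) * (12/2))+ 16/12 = 503/75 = 6.71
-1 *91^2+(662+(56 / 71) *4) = -540725 / 71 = -7615.85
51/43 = 1.19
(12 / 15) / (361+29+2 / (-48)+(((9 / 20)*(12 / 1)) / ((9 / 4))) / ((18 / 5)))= 32 / 15625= 0.00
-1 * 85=-85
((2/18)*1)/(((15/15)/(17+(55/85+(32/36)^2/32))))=24334/12393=1.96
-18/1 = -18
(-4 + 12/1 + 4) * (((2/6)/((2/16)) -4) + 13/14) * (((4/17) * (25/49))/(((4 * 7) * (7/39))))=-1950/16807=-0.12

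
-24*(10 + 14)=-576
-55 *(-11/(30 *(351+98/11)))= 1331/23754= 0.06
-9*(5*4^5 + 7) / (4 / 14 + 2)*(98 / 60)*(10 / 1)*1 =-329730.19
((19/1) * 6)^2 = 12996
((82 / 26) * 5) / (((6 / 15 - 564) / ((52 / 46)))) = -1025 / 32407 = -0.03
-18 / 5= -3.60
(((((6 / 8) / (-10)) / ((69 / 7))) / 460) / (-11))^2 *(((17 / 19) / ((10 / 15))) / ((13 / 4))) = 2499 / 2676354549440000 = 0.00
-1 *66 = -66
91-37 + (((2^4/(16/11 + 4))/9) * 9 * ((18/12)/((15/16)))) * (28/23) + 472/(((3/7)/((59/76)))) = 29979164/32775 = 914.70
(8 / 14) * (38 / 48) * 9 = 57 / 14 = 4.07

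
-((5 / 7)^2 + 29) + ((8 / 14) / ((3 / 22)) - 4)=-4310 / 147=-29.32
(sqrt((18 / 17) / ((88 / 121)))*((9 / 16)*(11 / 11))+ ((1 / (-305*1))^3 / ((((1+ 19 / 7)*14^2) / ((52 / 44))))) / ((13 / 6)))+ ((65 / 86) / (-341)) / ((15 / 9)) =-201388896249 / 151434119336500+ 27*sqrt(187) / 544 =0.68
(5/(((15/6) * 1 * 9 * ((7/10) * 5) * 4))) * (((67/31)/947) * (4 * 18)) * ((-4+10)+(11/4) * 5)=0.05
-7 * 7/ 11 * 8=-35.64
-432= -432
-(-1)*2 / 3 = 0.67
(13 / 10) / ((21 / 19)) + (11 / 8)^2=20609 / 6720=3.07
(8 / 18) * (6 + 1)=28 / 9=3.11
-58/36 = -1.61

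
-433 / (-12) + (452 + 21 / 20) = 7337 / 15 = 489.13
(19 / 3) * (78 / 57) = 26 / 3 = 8.67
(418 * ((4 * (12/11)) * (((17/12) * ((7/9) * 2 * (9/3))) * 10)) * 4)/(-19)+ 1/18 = -456959/18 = -25386.61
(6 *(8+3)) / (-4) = -33 / 2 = -16.50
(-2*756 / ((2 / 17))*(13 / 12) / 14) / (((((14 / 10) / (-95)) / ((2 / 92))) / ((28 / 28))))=944775 / 644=1467.04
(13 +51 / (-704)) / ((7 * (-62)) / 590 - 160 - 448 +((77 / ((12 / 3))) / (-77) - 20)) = -0.02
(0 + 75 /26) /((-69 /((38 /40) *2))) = -95 /1196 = -0.08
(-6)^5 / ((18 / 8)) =-3456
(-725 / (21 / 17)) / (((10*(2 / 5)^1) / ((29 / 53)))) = -357425 / 4452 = -80.28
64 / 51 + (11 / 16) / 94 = 96817 / 76704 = 1.26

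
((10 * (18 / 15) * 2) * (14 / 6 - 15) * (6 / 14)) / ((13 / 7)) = -912 / 13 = -70.15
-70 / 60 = -7 / 6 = -1.17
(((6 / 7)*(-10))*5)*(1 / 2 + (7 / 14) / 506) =-38025 / 1771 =-21.47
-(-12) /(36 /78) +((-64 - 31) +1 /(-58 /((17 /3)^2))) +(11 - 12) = -36829 /522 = -70.55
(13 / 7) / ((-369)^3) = -13 / 351703863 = -0.00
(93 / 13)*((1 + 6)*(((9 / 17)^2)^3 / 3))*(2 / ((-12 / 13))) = -38440899 / 48275138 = -0.80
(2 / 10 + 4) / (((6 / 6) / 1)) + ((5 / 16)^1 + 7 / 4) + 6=12.26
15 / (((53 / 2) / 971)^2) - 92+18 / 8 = 225273409 / 11236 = 20049.25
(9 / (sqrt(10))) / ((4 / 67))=47.67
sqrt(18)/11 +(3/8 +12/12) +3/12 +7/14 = 3 * sqrt(2)/11 +17/8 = 2.51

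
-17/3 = -5.67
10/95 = 2/19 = 0.11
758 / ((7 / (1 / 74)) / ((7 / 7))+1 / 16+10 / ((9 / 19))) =109152 / 77641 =1.41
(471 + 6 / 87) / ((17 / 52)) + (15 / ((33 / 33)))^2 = 821297 / 493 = 1665.92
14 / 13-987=-12817 / 13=-985.92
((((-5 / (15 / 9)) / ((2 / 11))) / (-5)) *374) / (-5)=-6171 / 25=-246.84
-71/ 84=-0.85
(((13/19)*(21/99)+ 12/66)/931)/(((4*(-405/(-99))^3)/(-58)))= -143869/1934292150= -0.00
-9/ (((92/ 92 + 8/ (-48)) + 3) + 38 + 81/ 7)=-378/ 2243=-0.17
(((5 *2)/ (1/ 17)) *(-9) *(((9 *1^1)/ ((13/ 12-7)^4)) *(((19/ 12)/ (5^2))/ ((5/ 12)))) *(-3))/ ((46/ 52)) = 84632491008/ 14611716575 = 5.79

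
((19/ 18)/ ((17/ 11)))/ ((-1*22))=-19/ 612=-0.03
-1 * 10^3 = -1000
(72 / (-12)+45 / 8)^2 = 9 / 64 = 0.14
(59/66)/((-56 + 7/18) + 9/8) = -708/43153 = -0.02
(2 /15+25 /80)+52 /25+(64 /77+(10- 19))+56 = 4652987 /92400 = 50.36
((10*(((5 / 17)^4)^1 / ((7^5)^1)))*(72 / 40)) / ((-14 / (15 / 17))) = -84375 / 167044756193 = -0.00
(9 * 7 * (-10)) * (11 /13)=-6930 /13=-533.08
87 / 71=1.23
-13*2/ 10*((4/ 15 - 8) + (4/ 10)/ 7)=10478/ 525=19.96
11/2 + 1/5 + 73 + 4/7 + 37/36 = 101177/1260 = 80.30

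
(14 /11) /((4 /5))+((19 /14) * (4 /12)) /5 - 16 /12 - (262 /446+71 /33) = -2.39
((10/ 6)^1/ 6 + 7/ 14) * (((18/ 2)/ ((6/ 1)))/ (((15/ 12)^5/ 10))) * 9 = 21504/ 625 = 34.41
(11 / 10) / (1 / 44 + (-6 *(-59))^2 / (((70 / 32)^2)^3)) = 88972056250 / 92509796676889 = 0.00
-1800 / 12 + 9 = -141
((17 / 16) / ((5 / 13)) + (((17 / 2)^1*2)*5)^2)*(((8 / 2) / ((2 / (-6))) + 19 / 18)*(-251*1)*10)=28591293787 / 144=198550651.30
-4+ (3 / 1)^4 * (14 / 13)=1082 / 13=83.23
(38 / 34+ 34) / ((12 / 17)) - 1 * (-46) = 383 / 4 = 95.75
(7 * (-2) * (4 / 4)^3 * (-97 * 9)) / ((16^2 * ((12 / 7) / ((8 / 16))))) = 14259 / 1024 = 13.92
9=9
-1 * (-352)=352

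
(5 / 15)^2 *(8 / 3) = 8 / 27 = 0.30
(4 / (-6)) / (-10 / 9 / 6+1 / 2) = -36 / 17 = -2.12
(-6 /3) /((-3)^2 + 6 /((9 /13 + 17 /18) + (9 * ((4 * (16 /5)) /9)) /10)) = -34126 /188667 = -0.18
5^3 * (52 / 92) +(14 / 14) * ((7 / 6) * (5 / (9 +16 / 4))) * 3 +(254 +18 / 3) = 198535 / 598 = 332.00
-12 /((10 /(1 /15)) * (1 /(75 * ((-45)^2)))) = -12150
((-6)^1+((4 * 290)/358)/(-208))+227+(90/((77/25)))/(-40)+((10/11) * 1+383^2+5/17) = 146910.46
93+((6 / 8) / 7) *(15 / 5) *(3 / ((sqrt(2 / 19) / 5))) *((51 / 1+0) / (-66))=93 - 2295 *sqrt(38) / 1232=81.52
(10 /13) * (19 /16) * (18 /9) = 95 /52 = 1.83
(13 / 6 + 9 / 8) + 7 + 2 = 295 / 24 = 12.29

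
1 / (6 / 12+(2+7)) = 2 / 19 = 0.11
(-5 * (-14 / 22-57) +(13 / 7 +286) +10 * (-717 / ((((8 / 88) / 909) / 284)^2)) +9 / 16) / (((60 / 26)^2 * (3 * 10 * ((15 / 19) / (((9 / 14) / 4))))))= -76242781374503888247779 / 1034880000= -73673064871776.33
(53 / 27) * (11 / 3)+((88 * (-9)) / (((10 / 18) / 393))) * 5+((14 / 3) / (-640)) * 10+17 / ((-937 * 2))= -6803520948469 / 2428704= -2801296.88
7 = 7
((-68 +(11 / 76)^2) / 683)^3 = -60535042379024023 / 61396507138357440512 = -0.00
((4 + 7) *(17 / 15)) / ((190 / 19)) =187 / 150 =1.25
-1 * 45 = -45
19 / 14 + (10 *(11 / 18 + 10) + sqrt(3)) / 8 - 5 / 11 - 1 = sqrt(3) / 8 + 72995 / 5544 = 13.38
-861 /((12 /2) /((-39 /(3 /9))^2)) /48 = -1309581 /32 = -40924.41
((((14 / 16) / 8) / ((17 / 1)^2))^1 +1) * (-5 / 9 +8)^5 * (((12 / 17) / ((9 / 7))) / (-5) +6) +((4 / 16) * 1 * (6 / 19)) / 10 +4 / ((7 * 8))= 2495215134899666111 / 18520477930080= 134727.36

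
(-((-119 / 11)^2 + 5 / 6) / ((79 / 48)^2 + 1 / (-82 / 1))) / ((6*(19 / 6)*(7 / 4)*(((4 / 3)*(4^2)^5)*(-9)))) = 3508411 / 33581906305024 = 0.00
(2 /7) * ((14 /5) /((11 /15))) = 12 /11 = 1.09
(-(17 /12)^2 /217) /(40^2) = -289 /49996800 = -0.00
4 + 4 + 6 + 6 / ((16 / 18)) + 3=23.75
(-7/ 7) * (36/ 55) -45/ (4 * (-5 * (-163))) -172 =-172.67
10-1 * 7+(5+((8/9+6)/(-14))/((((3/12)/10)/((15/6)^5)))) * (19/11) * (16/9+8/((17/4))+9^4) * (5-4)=-9219507887357/424116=-21738175.14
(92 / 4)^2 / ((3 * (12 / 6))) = 529 / 6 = 88.17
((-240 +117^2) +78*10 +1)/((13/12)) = 170760/13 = 13135.38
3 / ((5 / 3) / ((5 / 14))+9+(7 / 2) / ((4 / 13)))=72 / 601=0.12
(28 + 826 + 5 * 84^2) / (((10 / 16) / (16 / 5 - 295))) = -421756048 / 25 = -16870241.92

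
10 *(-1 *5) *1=-50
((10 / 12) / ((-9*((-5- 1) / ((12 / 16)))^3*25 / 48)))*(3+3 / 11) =1 / 880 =0.00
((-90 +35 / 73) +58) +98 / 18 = -17132 / 657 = -26.08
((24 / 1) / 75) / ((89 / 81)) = 0.29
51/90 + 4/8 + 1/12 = 23/20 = 1.15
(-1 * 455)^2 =207025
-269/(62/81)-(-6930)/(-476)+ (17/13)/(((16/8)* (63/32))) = -157824557/431613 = -365.66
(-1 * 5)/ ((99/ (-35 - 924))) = 4795/ 99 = 48.43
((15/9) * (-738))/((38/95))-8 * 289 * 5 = -14635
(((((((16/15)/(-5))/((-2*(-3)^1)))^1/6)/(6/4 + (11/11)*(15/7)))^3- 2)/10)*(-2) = 81592801206866/203982002578125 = 0.40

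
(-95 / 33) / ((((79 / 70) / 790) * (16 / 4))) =-16625 / 33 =-503.79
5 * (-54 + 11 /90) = -4849 /18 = -269.39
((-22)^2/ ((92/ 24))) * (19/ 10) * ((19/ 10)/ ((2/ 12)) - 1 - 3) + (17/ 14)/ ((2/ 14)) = 2051287/ 1150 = 1783.73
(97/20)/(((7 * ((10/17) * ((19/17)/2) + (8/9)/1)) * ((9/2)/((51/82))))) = 1429683/18178580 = 0.08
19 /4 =4.75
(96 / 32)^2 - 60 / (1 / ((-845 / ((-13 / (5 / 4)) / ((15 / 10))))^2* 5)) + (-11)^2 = -4455924.69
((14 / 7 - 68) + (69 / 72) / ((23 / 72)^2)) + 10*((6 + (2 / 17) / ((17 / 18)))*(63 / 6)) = 586.47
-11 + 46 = 35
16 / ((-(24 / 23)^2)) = -529 / 36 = -14.69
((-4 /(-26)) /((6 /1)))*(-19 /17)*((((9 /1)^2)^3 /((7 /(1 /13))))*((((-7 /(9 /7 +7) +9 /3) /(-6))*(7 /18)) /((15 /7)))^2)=-109974375 /154636352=-0.71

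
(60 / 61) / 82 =30 / 2501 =0.01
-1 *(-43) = 43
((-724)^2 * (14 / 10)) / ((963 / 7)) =25684624 / 4815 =5334.29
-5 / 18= -0.28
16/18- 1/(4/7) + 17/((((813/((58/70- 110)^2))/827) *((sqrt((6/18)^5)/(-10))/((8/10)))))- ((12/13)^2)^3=-4926287434056 *sqrt(3)/331975- 257126503/173765124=-25702479.46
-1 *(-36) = 36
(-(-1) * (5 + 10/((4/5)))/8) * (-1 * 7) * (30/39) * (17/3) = -20825/312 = -66.75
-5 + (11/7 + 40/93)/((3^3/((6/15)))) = -4.97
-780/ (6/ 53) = -6890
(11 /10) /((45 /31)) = 341 /450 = 0.76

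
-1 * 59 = -59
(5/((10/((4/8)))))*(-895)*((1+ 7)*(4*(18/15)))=-8592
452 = 452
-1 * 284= -284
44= 44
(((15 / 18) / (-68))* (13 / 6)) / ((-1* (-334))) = -65 / 817632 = -0.00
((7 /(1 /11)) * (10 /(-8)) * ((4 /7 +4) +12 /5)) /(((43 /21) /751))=-10582341 /43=-246100.95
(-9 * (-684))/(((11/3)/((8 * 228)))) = 33685632/11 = 3062330.18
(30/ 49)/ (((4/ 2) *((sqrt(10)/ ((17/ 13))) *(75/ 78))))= 51 *sqrt(10)/ 1225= 0.13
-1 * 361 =-361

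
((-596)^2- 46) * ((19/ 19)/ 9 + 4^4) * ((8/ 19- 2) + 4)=12552891700/ 57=220226170.18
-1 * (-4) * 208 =832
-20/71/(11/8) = -160/781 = -0.20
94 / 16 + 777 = 6263 / 8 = 782.88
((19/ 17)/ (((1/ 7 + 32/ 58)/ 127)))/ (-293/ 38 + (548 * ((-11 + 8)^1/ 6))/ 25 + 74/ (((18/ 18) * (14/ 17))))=3257429350/ 1134718227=2.87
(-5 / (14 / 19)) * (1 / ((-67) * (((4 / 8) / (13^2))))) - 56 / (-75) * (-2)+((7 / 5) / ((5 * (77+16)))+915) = 68896111 / 72695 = 947.74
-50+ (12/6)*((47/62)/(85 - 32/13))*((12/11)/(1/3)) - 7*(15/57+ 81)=-618.78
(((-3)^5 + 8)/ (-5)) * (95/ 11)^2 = 424175/ 121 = 3505.58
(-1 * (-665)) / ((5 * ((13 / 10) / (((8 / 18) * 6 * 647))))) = 6884080 / 39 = 176514.87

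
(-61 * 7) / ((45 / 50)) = -4270 / 9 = -474.44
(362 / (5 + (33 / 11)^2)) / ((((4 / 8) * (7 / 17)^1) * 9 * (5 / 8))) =49232 / 2205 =22.33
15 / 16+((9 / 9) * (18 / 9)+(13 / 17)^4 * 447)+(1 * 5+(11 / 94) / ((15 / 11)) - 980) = -771706509577 / 942116880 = -819.12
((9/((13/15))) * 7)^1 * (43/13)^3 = 75134115/28561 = 2630.65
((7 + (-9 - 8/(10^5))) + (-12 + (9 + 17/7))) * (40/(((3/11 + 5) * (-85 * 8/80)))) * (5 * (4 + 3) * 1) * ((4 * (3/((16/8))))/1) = 29700924/61625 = 481.96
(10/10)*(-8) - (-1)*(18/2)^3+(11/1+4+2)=738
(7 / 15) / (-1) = -7 / 15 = -0.47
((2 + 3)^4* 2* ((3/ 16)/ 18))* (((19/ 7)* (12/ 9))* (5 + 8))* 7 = 154375/ 36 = 4288.19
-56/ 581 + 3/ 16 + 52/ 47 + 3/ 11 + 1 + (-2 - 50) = -34005955/ 686576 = -49.53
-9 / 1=-9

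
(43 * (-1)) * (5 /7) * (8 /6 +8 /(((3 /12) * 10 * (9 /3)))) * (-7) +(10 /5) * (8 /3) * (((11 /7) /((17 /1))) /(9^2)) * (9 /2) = 1657996 /3213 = 516.03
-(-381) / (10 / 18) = 3429 / 5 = 685.80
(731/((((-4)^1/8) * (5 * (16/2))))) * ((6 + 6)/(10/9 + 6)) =-19737/320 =-61.68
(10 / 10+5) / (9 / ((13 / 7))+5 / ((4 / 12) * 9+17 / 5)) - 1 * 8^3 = -1196096 / 2341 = -510.93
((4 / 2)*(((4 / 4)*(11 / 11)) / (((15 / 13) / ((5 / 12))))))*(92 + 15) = 1391 / 18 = 77.28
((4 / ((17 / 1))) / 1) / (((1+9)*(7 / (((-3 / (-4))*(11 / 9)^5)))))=161051 / 23422770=0.01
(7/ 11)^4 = 2401/ 14641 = 0.16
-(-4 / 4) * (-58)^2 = 3364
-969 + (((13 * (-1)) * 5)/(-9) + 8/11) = -95144/99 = -961.05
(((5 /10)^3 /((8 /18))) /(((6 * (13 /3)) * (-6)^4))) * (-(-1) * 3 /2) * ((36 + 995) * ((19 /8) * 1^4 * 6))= 19589 /106496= 0.18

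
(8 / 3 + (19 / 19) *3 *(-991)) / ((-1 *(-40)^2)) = 1.86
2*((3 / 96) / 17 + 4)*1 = 2177 / 272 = 8.00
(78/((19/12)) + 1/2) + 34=3183/38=83.76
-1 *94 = -94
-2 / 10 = -1 / 5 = -0.20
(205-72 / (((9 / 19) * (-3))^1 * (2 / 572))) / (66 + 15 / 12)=176348 / 807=218.52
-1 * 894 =-894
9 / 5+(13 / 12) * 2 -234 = -6901 / 30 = -230.03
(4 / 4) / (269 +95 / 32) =32 / 8703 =0.00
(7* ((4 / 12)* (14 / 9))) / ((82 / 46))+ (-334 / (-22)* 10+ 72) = 2750228 / 12177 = 225.85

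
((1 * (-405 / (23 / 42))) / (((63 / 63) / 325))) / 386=-2764125 / 4439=-622.69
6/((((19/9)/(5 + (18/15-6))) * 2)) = 27/95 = 0.28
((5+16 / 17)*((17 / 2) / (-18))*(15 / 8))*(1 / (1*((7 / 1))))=-505 / 672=-0.75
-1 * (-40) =40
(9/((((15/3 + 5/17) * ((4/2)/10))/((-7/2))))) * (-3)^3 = 3213/4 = 803.25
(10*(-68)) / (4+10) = -340 / 7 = -48.57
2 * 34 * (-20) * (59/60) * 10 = -40120/3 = -13373.33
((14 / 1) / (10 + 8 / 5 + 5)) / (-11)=-70 / 913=-0.08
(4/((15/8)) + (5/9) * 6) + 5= 157/15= 10.47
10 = 10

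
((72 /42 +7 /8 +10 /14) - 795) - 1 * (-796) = 4.30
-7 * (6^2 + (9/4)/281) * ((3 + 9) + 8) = -1416555/281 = -5041.12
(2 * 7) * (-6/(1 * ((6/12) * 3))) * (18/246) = -168/41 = -4.10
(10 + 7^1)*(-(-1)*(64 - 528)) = -7888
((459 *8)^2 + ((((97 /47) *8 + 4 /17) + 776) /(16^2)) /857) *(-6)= -1772695634186157 /21911776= -80901504.02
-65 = -65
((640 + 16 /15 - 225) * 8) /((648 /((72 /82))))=24964 /5535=4.51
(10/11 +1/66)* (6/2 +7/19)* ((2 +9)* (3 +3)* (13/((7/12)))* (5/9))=1015040/399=2543.96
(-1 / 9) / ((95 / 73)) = -73 / 855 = -0.09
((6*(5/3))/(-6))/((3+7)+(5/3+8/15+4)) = -25/243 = -0.10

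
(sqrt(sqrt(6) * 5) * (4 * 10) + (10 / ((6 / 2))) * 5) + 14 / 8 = 221 / 12 + 40 * sqrt(5) * 6^(1 / 4) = 158.40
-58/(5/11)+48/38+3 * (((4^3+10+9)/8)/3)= -88131/760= -115.96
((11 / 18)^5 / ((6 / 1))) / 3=161051 / 34012224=0.00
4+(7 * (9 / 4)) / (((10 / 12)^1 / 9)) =1741 / 10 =174.10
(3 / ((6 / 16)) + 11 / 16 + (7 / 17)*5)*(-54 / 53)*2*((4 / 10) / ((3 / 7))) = -184149 / 9010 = -20.44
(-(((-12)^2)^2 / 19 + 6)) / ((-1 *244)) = 10425 / 2318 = 4.50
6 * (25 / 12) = 12.50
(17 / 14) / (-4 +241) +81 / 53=269659 / 175854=1.53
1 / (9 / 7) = 7 / 9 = 0.78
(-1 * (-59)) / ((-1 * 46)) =-59 / 46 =-1.28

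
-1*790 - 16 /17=-13446 /17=-790.94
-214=-214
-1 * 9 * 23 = -207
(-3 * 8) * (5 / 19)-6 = -234 / 19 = -12.32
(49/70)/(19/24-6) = -84/625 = -0.13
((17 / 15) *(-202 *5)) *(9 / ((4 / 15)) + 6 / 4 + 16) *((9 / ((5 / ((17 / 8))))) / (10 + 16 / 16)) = -3590247 / 176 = -20399.13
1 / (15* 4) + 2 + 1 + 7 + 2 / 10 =10.22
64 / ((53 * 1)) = 64 / 53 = 1.21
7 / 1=7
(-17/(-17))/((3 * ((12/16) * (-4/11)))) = -11/9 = -1.22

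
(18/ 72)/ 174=1/ 696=0.00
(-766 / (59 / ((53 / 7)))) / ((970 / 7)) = -20299 / 28615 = -0.71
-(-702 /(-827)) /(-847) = 702 /700469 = 0.00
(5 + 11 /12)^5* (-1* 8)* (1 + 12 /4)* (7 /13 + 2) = -19846522861 /33696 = -588987.50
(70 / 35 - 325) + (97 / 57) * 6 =-5943 / 19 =-312.79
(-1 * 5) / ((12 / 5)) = -25 / 12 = -2.08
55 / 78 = 0.71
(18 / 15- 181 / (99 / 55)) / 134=-4471 / 6030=-0.74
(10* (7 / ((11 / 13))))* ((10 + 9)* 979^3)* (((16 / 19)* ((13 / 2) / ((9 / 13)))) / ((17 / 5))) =524739163348400 / 153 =3429667734303.27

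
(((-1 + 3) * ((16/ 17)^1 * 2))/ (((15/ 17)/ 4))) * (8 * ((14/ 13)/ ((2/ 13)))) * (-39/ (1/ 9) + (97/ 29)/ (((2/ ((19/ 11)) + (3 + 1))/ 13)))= -996948992/ 3045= -327405.25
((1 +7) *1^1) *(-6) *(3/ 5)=-144/ 5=-28.80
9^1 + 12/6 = 11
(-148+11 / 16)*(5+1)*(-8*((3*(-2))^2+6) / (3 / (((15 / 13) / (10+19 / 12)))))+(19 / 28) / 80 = 39914415133 / 4047680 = 9861.06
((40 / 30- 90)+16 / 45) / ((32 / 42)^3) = -2044623 / 10240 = -199.67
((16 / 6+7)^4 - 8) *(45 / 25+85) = 306678722 / 405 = 757231.41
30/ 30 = 1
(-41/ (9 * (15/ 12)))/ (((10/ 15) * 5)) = -82/ 75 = -1.09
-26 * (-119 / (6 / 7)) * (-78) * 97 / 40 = -13655369 / 20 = -682768.45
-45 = -45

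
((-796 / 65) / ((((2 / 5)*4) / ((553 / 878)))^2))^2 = 92586291014802025 / 25710157287952384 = 3.60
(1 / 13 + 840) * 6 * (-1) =-65526 / 13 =-5040.46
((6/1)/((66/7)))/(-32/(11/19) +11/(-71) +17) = -497/30012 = -0.02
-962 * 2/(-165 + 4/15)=28860/2471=11.68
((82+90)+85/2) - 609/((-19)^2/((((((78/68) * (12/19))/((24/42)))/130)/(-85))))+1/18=382773013403/1784025900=214.56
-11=-11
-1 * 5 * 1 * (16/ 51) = -80/ 51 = -1.57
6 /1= 6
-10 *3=-30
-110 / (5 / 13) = -286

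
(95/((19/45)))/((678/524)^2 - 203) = -15444900/13819811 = -1.12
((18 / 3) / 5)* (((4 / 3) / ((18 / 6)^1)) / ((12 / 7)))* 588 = 2744 / 15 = 182.93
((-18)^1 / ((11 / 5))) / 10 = -9 / 11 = -0.82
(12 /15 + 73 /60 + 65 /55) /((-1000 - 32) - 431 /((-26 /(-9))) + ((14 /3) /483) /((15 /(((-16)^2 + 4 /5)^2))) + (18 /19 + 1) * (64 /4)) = -299814775 /103818513326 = -0.00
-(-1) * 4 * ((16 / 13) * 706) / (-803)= -45184 / 10439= -4.33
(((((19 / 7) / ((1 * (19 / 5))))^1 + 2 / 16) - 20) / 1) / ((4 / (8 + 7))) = -16095 / 224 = -71.85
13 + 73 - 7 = 79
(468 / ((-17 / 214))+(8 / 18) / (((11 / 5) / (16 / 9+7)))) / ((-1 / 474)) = 14094954376 / 5049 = 2791632.87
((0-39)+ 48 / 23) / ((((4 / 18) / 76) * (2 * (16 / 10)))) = -725895 / 184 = -3945.08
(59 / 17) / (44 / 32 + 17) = 472 / 2499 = 0.19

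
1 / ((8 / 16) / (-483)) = -966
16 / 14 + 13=99 / 7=14.14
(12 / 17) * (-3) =-36 / 17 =-2.12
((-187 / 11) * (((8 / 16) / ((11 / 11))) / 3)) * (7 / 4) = -119 / 24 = -4.96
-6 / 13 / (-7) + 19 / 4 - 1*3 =661 / 364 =1.82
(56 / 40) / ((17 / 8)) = 56 / 85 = 0.66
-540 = -540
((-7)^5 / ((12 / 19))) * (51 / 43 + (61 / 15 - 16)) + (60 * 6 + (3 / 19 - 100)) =10524242396 / 36765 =286257.10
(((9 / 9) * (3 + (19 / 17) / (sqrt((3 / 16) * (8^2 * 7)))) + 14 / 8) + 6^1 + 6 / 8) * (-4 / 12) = -23 / 6 -19 * sqrt(21) / 2142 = -3.87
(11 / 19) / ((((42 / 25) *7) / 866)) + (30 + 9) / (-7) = 103514 / 2793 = 37.06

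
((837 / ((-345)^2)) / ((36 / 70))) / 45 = 217 / 714150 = 0.00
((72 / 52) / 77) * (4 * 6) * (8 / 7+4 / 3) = 576 / 539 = 1.07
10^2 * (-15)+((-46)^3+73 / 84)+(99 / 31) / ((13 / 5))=-3345725273 / 33852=-98833.90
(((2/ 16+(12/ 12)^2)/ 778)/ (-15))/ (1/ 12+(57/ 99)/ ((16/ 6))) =-99/ 307310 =-0.00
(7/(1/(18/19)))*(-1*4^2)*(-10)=20160/19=1061.05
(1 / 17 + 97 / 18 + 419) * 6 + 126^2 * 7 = 113678.69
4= 4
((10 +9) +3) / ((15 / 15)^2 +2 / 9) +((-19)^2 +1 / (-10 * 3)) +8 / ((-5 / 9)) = 10937 / 30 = 364.57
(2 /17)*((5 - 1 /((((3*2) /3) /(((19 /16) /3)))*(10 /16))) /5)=281 /2550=0.11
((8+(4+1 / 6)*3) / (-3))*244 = -5002 / 3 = -1667.33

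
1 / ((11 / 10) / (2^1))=20 / 11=1.82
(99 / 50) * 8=396 / 25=15.84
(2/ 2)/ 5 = 1/ 5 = 0.20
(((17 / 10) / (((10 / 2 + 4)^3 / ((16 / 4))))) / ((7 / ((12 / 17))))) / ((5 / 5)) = 8 / 8505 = 0.00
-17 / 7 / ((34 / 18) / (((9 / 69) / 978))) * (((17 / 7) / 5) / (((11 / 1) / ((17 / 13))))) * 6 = -7803 / 131346215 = -0.00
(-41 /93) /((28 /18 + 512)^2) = -1107 /662249404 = -0.00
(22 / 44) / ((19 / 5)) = 5 / 38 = 0.13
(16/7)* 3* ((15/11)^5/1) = 36450000/1127357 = 32.33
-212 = -212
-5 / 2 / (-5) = 1 / 2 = 0.50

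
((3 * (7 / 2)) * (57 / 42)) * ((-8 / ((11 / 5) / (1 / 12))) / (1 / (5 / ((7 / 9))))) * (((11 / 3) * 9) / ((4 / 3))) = -687.05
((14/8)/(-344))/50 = -7/68800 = -0.00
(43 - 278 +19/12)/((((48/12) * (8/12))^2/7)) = -58821/256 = -229.77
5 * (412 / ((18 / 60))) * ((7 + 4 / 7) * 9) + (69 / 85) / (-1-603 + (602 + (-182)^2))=9221462898483 / 19707590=467914.29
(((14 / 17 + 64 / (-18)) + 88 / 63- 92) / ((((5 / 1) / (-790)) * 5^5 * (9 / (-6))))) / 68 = -7896998 / 170690625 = -0.05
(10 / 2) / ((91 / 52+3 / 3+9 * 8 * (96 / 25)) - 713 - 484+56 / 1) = -500 / 86177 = -0.01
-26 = -26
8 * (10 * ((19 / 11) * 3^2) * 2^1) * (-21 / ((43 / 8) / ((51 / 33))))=-78140160 / 5203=-15018.29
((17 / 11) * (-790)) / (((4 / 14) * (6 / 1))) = -47005 / 66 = -712.20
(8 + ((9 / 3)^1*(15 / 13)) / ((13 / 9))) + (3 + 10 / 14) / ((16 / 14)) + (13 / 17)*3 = 183189 / 11492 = 15.94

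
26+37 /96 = 26.39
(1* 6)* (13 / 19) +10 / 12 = 563 / 114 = 4.94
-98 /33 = -2.97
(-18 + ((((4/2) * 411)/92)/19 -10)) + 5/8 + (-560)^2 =1096251541/3496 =313573.10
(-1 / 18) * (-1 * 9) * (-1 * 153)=-153 / 2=-76.50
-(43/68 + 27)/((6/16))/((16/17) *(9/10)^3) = -234875/2187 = -107.40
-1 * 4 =-4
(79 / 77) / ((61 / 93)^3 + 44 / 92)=1461516669 / 1083273730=1.35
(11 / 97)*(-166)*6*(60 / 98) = -328680 / 4753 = -69.15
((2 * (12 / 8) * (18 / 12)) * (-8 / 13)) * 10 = -360 / 13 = -27.69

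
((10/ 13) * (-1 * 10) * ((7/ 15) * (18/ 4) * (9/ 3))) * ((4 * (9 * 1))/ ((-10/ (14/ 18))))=1764/ 13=135.69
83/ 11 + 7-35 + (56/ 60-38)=-9491/ 165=-57.52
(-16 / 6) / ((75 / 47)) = -376 / 225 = -1.67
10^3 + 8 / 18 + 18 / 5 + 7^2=47387 / 45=1053.04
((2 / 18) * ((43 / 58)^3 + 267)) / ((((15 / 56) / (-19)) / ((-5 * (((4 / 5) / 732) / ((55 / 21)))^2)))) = 340020636487 / 185303155764375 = 0.00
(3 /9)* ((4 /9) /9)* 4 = 16 /243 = 0.07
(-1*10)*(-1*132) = 1320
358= 358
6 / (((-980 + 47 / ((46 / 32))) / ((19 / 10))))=-1311 / 108940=-0.01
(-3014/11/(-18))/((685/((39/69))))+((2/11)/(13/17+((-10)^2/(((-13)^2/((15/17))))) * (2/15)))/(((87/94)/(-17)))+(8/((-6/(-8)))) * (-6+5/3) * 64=-326006291/110055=-2962.21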